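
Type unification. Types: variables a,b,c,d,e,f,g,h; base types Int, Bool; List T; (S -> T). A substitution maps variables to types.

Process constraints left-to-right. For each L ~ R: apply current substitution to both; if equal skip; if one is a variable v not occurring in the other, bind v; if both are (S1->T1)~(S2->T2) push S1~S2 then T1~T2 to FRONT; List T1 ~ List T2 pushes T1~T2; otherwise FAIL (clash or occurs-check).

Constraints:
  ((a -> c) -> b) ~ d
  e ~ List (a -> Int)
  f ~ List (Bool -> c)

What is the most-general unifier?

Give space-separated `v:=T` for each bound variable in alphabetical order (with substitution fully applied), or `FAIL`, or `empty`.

Answer: d:=((a -> c) -> b) e:=List (a -> Int) f:=List (Bool -> c)

Derivation:
step 1: unify ((a -> c) -> b) ~ d  [subst: {-} | 2 pending]
  bind d := ((a -> c) -> b)
step 2: unify e ~ List (a -> Int)  [subst: {d:=((a -> c) -> b)} | 1 pending]
  bind e := List (a -> Int)
step 3: unify f ~ List (Bool -> c)  [subst: {d:=((a -> c) -> b), e:=List (a -> Int)} | 0 pending]
  bind f := List (Bool -> c)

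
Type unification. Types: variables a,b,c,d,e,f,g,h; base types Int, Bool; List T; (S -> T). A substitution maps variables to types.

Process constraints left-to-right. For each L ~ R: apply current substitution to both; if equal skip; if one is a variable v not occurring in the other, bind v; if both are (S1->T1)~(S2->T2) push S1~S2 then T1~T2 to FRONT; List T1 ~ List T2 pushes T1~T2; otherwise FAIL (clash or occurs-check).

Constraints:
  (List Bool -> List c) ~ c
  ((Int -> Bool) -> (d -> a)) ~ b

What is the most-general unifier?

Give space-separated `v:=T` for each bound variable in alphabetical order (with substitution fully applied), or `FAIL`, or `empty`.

step 1: unify (List Bool -> List c) ~ c  [subst: {-} | 1 pending]
  occurs-check fail

Answer: FAIL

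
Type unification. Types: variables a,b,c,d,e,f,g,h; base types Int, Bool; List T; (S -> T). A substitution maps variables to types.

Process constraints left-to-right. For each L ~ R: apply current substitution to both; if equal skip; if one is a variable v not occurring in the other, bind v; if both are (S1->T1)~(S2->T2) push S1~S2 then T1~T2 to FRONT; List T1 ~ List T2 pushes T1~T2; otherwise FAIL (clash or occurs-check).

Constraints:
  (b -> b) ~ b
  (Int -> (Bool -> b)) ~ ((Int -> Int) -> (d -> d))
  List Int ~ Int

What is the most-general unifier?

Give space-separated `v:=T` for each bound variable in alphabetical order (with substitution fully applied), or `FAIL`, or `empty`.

step 1: unify (b -> b) ~ b  [subst: {-} | 2 pending]
  occurs-check fail

Answer: FAIL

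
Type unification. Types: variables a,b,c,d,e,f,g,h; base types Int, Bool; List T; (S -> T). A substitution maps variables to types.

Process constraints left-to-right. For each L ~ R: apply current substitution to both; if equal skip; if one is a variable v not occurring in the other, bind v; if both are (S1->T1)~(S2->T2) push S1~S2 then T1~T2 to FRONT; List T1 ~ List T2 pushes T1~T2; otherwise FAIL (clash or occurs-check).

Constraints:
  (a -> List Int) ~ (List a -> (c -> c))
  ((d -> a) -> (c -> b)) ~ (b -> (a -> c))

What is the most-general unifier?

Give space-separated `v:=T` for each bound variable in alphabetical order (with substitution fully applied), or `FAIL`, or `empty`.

step 1: unify (a -> List Int) ~ (List a -> (c -> c))  [subst: {-} | 1 pending]
  -> decompose arrow: push a~List a, List Int~(c -> c)
step 2: unify a ~ List a  [subst: {-} | 2 pending]
  occurs-check fail: a in List a

Answer: FAIL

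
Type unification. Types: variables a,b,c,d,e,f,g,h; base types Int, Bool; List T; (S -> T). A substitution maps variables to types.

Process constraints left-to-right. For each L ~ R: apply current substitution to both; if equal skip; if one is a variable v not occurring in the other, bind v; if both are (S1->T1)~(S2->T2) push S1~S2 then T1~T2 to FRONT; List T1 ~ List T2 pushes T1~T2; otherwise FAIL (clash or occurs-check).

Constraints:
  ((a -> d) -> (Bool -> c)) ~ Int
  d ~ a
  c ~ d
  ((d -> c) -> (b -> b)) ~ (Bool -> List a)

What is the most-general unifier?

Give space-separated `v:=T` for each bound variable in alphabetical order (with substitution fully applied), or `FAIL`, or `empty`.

step 1: unify ((a -> d) -> (Bool -> c)) ~ Int  [subst: {-} | 3 pending]
  clash: ((a -> d) -> (Bool -> c)) vs Int

Answer: FAIL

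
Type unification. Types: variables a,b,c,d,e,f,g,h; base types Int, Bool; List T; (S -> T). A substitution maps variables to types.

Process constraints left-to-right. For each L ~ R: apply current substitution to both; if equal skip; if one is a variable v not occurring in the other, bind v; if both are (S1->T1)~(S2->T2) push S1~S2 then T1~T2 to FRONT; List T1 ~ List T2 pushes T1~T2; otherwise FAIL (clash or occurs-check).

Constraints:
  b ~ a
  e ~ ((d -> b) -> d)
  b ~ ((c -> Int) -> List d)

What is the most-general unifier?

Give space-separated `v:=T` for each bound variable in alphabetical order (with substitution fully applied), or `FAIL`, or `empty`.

Answer: a:=((c -> Int) -> List d) b:=((c -> Int) -> List d) e:=((d -> ((c -> Int) -> List d)) -> d)

Derivation:
step 1: unify b ~ a  [subst: {-} | 2 pending]
  bind b := a
step 2: unify e ~ ((d -> a) -> d)  [subst: {b:=a} | 1 pending]
  bind e := ((d -> a) -> d)
step 3: unify a ~ ((c -> Int) -> List d)  [subst: {b:=a, e:=((d -> a) -> d)} | 0 pending]
  bind a := ((c -> Int) -> List d)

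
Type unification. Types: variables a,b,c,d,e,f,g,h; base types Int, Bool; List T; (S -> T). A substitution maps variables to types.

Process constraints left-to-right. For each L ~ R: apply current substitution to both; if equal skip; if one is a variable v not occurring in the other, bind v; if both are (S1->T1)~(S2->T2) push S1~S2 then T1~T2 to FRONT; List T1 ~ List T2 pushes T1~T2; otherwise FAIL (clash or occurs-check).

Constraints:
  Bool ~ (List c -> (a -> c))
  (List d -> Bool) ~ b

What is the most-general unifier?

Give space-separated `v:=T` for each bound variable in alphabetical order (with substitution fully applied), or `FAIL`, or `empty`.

Answer: FAIL

Derivation:
step 1: unify Bool ~ (List c -> (a -> c))  [subst: {-} | 1 pending]
  clash: Bool vs (List c -> (a -> c))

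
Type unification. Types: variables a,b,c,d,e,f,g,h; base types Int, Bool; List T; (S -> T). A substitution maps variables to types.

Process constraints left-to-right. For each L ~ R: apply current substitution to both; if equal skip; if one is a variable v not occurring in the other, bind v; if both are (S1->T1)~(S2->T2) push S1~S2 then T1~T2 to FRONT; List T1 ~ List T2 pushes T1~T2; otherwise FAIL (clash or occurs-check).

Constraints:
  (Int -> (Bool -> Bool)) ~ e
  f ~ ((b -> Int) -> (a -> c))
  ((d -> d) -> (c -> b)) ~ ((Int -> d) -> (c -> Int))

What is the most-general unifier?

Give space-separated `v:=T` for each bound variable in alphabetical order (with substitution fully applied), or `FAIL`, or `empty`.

Answer: b:=Int d:=Int e:=(Int -> (Bool -> Bool)) f:=((Int -> Int) -> (a -> c))

Derivation:
step 1: unify (Int -> (Bool -> Bool)) ~ e  [subst: {-} | 2 pending]
  bind e := (Int -> (Bool -> Bool))
step 2: unify f ~ ((b -> Int) -> (a -> c))  [subst: {e:=(Int -> (Bool -> Bool))} | 1 pending]
  bind f := ((b -> Int) -> (a -> c))
step 3: unify ((d -> d) -> (c -> b)) ~ ((Int -> d) -> (c -> Int))  [subst: {e:=(Int -> (Bool -> Bool)), f:=((b -> Int) -> (a -> c))} | 0 pending]
  -> decompose arrow: push (d -> d)~(Int -> d), (c -> b)~(c -> Int)
step 4: unify (d -> d) ~ (Int -> d)  [subst: {e:=(Int -> (Bool -> Bool)), f:=((b -> Int) -> (a -> c))} | 1 pending]
  -> decompose arrow: push d~Int, d~d
step 5: unify d ~ Int  [subst: {e:=(Int -> (Bool -> Bool)), f:=((b -> Int) -> (a -> c))} | 2 pending]
  bind d := Int
step 6: unify Int ~ Int  [subst: {e:=(Int -> (Bool -> Bool)), f:=((b -> Int) -> (a -> c)), d:=Int} | 1 pending]
  -> identical, skip
step 7: unify (c -> b) ~ (c -> Int)  [subst: {e:=(Int -> (Bool -> Bool)), f:=((b -> Int) -> (a -> c)), d:=Int} | 0 pending]
  -> decompose arrow: push c~c, b~Int
step 8: unify c ~ c  [subst: {e:=(Int -> (Bool -> Bool)), f:=((b -> Int) -> (a -> c)), d:=Int} | 1 pending]
  -> identical, skip
step 9: unify b ~ Int  [subst: {e:=(Int -> (Bool -> Bool)), f:=((b -> Int) -> (a -> c)), d:=Int} | 0 pending]
  bind b := Int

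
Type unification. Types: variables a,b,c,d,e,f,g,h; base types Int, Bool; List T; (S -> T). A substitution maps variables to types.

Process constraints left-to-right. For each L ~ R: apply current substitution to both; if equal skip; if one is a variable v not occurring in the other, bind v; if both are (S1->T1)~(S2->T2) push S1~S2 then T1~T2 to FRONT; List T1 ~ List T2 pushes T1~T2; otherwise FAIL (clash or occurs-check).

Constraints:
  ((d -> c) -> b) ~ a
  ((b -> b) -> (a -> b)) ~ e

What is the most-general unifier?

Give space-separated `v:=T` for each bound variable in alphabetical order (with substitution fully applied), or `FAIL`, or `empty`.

Answer: a:=((d -> c) -> b) e:=((b -> b) -> (((d -> c) -> b) -> b))

Derivation:
step 1: unify ((d -> c) -> b) ~ a  [subst: {-} | 1 pending]
  bind a := ((d -> c) -> b)
step 2: unify ((b -> b) -> (((d -> c) -> b) -> b)) ~ e  [subst: {a:=((d -> c) -> b)} | 0 pending]
  bind e := ((b -> b) -> (((d -> c) -> b) -> b))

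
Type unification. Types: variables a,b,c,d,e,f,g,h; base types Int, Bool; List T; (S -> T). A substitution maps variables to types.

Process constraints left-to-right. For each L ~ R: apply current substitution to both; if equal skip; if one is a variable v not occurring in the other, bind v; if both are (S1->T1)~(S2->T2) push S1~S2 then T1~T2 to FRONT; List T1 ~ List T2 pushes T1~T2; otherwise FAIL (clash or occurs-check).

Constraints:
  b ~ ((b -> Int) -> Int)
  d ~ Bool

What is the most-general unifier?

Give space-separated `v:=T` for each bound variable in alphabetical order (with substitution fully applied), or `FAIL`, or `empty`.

step 1: unify b ~ ((b -> Int) -> Int)  [subst: {-} | 1 pending]
  occurs-check fail: b in ((b -> Int) -> Int)

Answer: FAIL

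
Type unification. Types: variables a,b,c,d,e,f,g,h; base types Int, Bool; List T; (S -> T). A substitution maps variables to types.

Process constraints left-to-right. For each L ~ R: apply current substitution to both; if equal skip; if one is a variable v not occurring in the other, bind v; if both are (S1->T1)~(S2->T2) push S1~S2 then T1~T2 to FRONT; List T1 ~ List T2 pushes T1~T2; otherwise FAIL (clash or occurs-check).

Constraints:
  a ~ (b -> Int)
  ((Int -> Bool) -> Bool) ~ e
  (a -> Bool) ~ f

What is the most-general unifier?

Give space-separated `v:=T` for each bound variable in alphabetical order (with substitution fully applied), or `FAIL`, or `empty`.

step 1: unify a ~ (b -> Int)  [subst: {-} | 2 pending]
  bind a := (b -> Int)
step 2: unify ((Int -> Bool) -> Bool) ~ e  [subst: {a:=(b -> Int)} | 1 pending]
  bind e := ((Int -> Bool) -> Bool)
step 3: unify ((b -> Int) -> Bool) ~ f  [subst: {a:=(b -> Int), e:=((Int -> Bool) -> Bool)} | 0 pending]
  bind f := ((b -> Int) -> Bool)

Answer: a:=(b -> Int) e:=((Int -> Bool) -> Bool) f:=((b -> Int) -> Bool)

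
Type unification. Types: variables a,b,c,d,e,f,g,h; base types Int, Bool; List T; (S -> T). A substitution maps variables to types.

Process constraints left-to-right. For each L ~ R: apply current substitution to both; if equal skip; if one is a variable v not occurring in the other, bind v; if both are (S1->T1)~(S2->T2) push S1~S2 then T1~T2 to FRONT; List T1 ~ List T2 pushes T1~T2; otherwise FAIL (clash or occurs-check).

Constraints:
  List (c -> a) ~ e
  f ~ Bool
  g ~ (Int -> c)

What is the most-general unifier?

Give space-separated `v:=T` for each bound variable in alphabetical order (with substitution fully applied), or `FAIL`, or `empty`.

Answer: e:=List (c -> a) f:=Bool g:=(Int -> c)

Derivation:
step 1: unify List (c -> a) ~ e  [subst: {-} | 2 pending]
  bind e := List (c -> a)
step 2: unify f ~ Bool  [subst: {e:=List (c -> a)} | 1 pending]
  bind f := Bool
step 3: unify g ~ (Int -> c)  [subst: {e:=List (c -> a), f:=Bool} | 0 pending]
  bind g := (Int -> c)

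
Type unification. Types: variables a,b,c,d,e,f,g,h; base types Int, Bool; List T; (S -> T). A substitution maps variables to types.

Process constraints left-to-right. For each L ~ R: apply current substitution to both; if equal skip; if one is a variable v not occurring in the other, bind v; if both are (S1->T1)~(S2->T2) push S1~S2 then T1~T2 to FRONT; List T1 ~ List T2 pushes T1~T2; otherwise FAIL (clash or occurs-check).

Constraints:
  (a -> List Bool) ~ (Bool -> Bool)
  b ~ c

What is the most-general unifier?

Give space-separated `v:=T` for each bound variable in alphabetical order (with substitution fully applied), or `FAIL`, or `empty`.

step 1: unify (a -> List Bool) ~ (Bool -> Bool)  [subst: {-} | 1 pending]
  -> decompose arrow: push a~Bool, List Bool~Bool
step 2: unify a ~ Bool  [subst: {-} | 2 pending]
  bind a := Bool
step 3: unify List Bool ~ Bool  [subst: {a:=Bool} | 1 pending]
  clash: List Bool vs Bool

Answer: FAIL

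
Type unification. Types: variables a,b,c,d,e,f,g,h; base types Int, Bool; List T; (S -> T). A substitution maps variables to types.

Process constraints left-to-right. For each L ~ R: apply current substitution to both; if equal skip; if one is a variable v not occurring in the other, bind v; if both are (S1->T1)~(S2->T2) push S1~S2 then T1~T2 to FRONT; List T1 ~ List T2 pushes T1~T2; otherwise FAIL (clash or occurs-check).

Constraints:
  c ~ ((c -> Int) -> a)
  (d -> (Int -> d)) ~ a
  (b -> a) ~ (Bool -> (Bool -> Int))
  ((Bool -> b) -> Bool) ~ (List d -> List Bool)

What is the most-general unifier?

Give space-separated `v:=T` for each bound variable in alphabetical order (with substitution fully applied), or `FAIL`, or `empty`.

Answer: FAIL

Derivation:
step 1: unify c ~ ((c -> Int) -> a)  [subst: {-} | 3 pending]
  occurs-check fail: c in ((c -> Int) -> a)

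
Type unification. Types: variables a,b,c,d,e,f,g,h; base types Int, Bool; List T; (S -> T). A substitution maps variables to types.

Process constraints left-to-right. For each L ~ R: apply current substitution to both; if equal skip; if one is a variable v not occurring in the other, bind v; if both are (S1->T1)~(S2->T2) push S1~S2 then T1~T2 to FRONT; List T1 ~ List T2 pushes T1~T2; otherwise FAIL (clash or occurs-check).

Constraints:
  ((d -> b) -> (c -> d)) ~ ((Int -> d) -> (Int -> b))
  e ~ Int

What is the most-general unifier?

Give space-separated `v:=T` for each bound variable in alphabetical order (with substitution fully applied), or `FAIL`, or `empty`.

Answer: b:=Int c:=Int d:=Int e:=Int

Derivation:
step 1: unify ((d -> b) -> (c -> d)) ~ ((Int -> d) -> (Int -> b))  [subst: {-} | 1 pending]
  -> decompose arrow: push (d -> b)~(Int -> d), (c -> d)~(Int -> b)
step 2: unify (d -> b) ~ (Int -> d)  [subst: {-} | 2 pending]
  -> decompose arrow: push d~Int, b~d
step 3: unify d ~ Int  [subst: {-} | 3 pending]
  bind d := Int
step 4: unify b ~ Int  [subst: {d:=Int} | 2 pending]
  bind b := Int
step 5: unify (c -> Int) ~ (Int -> Int)  [subst: {d:=Int, b:=Int} | 1 pending]
  -> decompose arrow: push c~Int, Int~Int
step 6: unify c ~ Int  [subst: {d:=Int, b:=Int} | 2 pending]
  bind c := Int
step 7: unify Int ~ Int  [subst: {d:=Int, b:=Int, c:=Int} | 1 pending]
  -> identical, skip
step 8: unify e ~ Int  [subst: {d:=Int, b:=Int, c:=Int} | 0 pending]
  bind e := Int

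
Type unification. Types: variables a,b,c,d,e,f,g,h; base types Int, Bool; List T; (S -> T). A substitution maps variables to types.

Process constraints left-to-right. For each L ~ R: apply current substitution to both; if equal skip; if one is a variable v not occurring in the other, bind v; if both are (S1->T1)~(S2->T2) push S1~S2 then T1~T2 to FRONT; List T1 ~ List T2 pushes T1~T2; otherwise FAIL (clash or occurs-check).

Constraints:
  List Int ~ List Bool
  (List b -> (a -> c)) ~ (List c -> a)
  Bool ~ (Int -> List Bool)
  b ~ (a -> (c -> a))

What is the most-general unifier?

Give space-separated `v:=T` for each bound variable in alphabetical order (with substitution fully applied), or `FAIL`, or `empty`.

Answer: FAIL

Derivation:
step 1: unify List Int ~ List Bool  [subst: {-} | 3 pending]
  -> decompose List: push Int~Bool
step 2: unify Int ~ Bool  [subst: {-} | 3 pending]
  clash: Int vs Bool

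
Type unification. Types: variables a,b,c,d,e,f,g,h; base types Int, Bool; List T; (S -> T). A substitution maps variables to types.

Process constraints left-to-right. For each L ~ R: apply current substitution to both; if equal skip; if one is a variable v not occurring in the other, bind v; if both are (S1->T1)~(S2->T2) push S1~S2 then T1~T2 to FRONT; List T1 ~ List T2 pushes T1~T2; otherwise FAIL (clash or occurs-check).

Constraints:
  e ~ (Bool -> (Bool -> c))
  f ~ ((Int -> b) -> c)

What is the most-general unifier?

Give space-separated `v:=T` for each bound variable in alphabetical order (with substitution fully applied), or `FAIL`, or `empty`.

Answer: e:=(Bool -> (Bool -> c)) f:=((Int -> b) -> c)

Derivation:
step 1: unify e ~ (Bool -> (Bool -> c))  [subst: {-} | 1 pending]
  bind e := (Bool -> (Bool -> c))
step 2: unify f ~ ((Int -> b) -> c)  [subst: {e:=(Bool -> (Bool -> c))} | 0 pending]
  bind f := ((Int -> b) -> c)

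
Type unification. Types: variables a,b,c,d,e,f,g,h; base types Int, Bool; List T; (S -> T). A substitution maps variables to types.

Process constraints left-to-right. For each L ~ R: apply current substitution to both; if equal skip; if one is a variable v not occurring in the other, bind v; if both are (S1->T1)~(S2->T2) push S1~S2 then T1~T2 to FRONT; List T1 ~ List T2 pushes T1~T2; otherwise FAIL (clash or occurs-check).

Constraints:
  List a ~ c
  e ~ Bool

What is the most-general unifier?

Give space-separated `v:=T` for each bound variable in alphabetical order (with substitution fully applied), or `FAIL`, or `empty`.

step 1: unify List a ~ c  [subst: {-} | 1 pending]
  bind c := List a
step 2: unify e ~ Bool  [subst: {c:=List a} | 0 pending]
  bind e := Bool

Answer: c:=List a e:=Bool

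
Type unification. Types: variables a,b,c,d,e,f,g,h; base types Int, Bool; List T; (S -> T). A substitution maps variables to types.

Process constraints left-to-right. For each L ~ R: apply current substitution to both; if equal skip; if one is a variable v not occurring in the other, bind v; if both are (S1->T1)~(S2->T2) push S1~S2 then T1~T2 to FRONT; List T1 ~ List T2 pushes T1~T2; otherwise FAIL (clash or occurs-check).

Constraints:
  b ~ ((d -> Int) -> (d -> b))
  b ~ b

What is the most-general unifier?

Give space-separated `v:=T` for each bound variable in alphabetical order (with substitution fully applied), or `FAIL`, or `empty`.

step 1: unify b ~ ((d -> Int) -> (d -> b))  [subst: {-} | 1 pending]
  occurs-check fail: b in ((d -> Int) -> (d -> b))

Answer: FAIL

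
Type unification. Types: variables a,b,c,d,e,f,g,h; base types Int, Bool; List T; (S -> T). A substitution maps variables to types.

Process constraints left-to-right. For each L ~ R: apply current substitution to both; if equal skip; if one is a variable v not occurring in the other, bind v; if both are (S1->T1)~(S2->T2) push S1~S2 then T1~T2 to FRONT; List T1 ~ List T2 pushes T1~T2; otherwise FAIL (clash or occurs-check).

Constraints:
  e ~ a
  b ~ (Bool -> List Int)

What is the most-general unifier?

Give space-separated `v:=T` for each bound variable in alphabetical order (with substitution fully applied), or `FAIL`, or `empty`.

Answer: b:=(Bool -> List Int) e:=a

Derivation:
step 1: unify e ~ a  [subst: {-} | 1 pending]
  bind e := a
step 2: unify b ~ (Bool -> List Int)  [subst: {e:=a} | 0 pending]
  bind b := (Bool -> List Int)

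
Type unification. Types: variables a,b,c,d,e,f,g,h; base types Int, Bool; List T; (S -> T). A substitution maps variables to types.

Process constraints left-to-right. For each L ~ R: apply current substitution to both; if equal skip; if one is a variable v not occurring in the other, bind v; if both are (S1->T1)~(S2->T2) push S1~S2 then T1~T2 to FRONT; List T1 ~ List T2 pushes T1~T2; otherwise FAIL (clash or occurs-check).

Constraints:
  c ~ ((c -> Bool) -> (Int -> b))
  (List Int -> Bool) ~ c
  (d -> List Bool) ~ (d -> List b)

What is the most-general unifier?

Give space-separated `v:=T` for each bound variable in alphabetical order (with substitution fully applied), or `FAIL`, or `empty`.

Answer: FAIL

Derivation:
step 1: unify c ~ ((c -> Bool) -> (Int -> b))  [subst: {-} | 2 pending]
  occurs-check fail: c in ((c -> Bool) -> (Int -> b))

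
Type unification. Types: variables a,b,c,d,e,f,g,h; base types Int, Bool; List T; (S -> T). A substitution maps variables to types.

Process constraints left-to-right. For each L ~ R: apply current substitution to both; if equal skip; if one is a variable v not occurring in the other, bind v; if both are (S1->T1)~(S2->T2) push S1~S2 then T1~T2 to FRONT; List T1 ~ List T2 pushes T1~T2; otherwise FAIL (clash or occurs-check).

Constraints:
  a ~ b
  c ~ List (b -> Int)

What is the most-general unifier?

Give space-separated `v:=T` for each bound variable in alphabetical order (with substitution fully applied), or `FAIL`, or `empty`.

step 1: unify a ~ b  [subst: {-} | 1 pending]
  bind a := b
step 2: unify c ~ List (b -> Int)  [subst: {a:=b} | 0 pending]
  bind c := List (b -> Int)

Answer: a:=b c:=List (b -> Int)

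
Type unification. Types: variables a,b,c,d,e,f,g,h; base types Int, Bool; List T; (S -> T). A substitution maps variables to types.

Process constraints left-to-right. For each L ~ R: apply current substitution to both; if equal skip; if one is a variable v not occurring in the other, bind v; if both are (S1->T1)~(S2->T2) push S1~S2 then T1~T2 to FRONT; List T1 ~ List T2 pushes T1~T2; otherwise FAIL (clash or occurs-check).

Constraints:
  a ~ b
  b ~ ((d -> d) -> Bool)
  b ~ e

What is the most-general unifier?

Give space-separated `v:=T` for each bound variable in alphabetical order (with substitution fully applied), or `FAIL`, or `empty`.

Answer: a:=((d -> d) -> Bool) b:=((d -> d) -> Bool) e:=((d -> d) -> Bool)

Derivation:
step 1: unify a ~ b  [subst: {-} | 2 pending]
  bind a := b
step 2: unify b ~ ((d -> d) -> Bool)  [subst: {a:=b} | 1 pending]
  bind b := ((d -> d) -> Bool)
step 3: unify ((d -> d) -> Bool) ~ e  [subst: {a:=b, b:=((d -> d) -> Bool)} | 0 pending]
  bind e := ((d -> d) -> Bool)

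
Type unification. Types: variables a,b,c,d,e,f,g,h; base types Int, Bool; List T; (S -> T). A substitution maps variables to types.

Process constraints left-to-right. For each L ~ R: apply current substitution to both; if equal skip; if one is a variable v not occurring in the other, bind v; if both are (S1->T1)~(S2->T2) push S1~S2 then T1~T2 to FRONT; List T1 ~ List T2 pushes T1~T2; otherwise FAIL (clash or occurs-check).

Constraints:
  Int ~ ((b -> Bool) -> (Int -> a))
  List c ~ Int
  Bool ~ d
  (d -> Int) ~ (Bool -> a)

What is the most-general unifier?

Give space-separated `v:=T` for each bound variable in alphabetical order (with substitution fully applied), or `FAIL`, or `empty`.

step 1: unify Int ~ ((b -> Bool) -> (Int -> a))  [subst: {-} | 3 pending]
  clash: Int vs ((b -> Bool) -> (Int -> a))

Answer: FAIL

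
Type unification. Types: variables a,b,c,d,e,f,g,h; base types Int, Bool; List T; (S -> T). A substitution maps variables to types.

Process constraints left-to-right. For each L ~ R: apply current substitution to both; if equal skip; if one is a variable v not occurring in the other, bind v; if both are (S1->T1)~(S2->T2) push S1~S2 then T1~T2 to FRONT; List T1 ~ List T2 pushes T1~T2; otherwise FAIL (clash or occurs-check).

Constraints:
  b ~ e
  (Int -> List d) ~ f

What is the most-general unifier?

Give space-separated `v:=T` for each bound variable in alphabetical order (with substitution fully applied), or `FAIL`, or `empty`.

Answer: b:=e f:=(Int -> List d)

Derivation:
step 1: unify b ~ e  [subst: {-} | 1 pending]
  bind b := e
step 2: unify (Int -> List d) ~ f  [subst: {b:=e} | 0 pending]
  bind f := (Int -> List d)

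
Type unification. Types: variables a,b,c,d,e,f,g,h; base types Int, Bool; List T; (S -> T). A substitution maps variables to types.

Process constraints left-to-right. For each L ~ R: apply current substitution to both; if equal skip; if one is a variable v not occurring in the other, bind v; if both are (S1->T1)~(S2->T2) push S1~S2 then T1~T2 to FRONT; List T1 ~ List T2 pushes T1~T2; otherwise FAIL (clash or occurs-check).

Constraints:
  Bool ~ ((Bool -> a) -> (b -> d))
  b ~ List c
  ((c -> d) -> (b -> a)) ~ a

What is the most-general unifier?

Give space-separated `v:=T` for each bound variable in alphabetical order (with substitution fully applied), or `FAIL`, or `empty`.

Answer: FAIL

Derivation:
step 1: unify Bool ~ ((Bool -> a) -> (b -> d))  [subst: {-} | 2 pending]
  clash: Bool vs ((Bool -> a) -> (b -> d))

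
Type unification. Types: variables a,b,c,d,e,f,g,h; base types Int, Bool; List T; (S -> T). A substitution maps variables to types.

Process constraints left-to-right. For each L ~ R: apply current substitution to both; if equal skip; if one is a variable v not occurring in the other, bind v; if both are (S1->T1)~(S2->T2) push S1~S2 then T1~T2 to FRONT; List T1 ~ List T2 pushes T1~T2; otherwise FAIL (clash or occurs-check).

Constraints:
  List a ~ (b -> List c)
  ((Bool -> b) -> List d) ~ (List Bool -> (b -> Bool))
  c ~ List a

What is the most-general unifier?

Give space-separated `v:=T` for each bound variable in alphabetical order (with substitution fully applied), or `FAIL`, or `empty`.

Answer: FAIL

Derivation:
step 1: unify List a ~ (b -> List c)  [subst: {-} | 2 pending]
  clash: List a vs (b -> List c)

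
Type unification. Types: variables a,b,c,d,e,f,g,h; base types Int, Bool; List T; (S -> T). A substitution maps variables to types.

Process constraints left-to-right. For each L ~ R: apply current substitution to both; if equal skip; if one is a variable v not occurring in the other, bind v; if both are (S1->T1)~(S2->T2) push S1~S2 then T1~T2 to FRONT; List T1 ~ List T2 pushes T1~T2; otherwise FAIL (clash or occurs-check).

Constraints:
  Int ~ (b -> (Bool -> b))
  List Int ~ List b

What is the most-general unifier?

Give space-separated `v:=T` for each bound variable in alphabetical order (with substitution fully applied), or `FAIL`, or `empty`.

Answer: FAIL

Derivation:
step 1: unify Int ~ (b -> (Bool -> b))  [subst: {-} | 1 pending]
  clash: Int vs (b -> (Bool -> b))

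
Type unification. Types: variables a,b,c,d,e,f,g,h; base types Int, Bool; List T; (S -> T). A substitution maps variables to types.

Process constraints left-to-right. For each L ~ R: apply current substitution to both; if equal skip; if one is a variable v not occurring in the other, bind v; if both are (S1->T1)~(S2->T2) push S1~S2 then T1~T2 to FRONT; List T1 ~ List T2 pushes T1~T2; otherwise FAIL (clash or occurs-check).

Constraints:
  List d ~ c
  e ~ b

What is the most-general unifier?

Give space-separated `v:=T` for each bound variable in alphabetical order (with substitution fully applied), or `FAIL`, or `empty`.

Answer: c:=List d e:=b

Derivation:
step 1: unify List d ~ c  [subst: {-} | 1 pending]
  bind c := List d
step 2: unify e ~ b  [subst: {c:=List d} | 0 pending]
  bind e := b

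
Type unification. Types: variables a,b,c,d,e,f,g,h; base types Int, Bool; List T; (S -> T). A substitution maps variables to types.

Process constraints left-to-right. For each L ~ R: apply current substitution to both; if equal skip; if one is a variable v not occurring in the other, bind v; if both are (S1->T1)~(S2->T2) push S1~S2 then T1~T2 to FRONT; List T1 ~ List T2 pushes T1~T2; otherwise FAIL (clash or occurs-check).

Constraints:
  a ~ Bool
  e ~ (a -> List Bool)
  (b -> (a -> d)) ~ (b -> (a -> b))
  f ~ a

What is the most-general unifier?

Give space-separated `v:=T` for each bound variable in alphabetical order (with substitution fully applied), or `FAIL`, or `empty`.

step 1: unify a ~ Bool  [subst: {-} | 3 pending]
  bind a := Bool
step 2: unify e ~ (Bool -> List Bool)  [subst: {a:=Bool} | 2 pending]
  bind e := (Bool -> List Bool)
step 3: unify (b -> (Bool -> d)) ~ (b -> (Bool -> b))  [subst: {a:=Bool, e:=(Bool -> List Bool)} | 1 pending]
  -> decompose arrow: push b~b, (Bool -> d)~(Bool -> b)
step 4: unify b ~ b  [subst: {a:=Bool, e:=(Bool -> List Bool)} | 2 pending]
  -> identical, skip
step 5: unify (Bool -> d) ~ (Bool -> b)  [subst: {a:=Bool, e:=(Bool -> List Bool)} | 1 pending]
  -> decompose arrow: push Bool~Bool, d~b
step 6: unify Bool ~ Bool  [subst: {a:=Bool, e:=(Bool -> List Bool)} | 2 pending]
  -> identical, skip
step 7: unify d ~ b  [subst: {a:=Bool, e:=(Bool -> List Bool)} | 1 pending]
  bind d := b
step 8: unify f ~ Bool  [subst: {a:=Bool, e:=(Bool -> List Bool), d:=b} | 0 pending]
  bind f := Bool

Answer: a:=Bool d:=b e:=(Bool -> List Bool) f:=Bool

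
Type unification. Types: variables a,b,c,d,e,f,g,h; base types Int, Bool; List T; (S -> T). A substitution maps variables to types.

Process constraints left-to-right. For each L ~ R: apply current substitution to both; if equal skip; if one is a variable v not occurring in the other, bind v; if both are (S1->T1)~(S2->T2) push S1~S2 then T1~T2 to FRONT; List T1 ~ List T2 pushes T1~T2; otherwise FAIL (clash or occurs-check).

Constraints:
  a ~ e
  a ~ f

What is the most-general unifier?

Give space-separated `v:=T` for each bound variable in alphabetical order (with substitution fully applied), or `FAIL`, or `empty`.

step 1: unify a ~ e  [subst: {-} | 1 pending]
  bind a := e
step 2: unify e ~ f  [subst: {a:=e} | 0 pending]
  bind e := f

Answer: a:=f e:=f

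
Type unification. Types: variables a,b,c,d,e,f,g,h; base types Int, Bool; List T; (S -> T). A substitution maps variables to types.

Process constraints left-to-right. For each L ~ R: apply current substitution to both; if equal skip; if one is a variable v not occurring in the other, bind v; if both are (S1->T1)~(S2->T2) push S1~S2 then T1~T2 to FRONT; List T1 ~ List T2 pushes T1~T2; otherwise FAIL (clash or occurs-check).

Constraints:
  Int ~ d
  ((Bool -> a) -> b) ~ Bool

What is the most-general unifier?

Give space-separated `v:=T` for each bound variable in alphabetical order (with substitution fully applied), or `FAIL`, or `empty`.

Answer: FAIL

Derivation:
step 1: unify Int ~ d  [subst: {-} | 1 pending]
  bind d := Int
step 2: unify ((Bool -> a) -> b) ~ Bool  [subst: {d:=Int} | 0 pending]
  clash: ((Bool -> a) -> b) vs Bool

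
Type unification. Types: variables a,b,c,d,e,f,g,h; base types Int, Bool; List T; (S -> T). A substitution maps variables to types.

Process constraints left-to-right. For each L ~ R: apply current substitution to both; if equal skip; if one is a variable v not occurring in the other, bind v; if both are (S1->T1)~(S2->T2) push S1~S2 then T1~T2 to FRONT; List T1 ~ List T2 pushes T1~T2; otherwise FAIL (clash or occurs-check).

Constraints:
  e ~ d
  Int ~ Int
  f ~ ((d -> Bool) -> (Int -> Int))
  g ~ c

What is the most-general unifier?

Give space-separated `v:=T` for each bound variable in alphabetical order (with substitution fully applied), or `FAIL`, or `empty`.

Answer: e:=d f:=((d -> Bool) -> (Int -> Int)) g:=c

Derivation:
step 1: unify e ~ d  [subst: {-} | 3 pending]
  bind e := d
step 2: unify Int ~ Int  [subst: {e:=d} | 2 pending]
  -> identical, skip
step 3: unify f ~ ((d -> Bool) -> (Int -> Int))  [subst: {e:=d} | 1 pending]
  bind f := ((d -> Bool) -> (Int -> Int))
step 4: unify g ~ c  [subst: {e:=d, f:=((d -> Bool) -> (Int -> Int))} | 0 pending]
  bind g := c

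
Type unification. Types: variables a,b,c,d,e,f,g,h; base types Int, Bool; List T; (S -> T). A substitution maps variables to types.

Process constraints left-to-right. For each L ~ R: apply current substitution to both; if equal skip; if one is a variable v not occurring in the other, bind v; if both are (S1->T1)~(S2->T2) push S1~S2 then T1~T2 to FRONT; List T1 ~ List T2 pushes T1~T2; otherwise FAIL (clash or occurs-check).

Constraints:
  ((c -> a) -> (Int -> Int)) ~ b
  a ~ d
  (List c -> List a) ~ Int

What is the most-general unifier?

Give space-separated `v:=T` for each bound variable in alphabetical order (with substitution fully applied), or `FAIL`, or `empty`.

step 1: unify ((c -> a) -> (Int -> Int)) ~ b  [subst: {-} | 2 pending]
  bind b := ((c -> a) -> (Int -> Int))
step 2: unify a ~ d  [subst: {b:=((c -> a) -> (Int -> Int))} | 1 pending]
  bind a := d
step 3: unify (List c -> List d) ~ Int  [subst: {b:=((c -> a) -> (Int -> Int)), a:=d} | 0 pending]
  clash: (List c -> List d) vs Int

Answer: FAIL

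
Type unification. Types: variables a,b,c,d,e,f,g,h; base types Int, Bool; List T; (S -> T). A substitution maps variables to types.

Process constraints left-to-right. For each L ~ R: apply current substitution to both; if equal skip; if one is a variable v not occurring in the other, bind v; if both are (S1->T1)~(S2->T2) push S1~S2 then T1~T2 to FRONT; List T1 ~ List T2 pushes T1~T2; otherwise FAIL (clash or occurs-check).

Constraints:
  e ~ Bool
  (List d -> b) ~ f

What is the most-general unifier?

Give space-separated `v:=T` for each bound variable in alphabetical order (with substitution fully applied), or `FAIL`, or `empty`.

step 1: unify e ~ Bool  [subst: {-} | 1 pending]
  bind e := Bool
step 2: unify (List d -> b) ~ f  [subst: {e:=Bool} | 0 pending]
  bind f := (List d -> b)

Answer: e:=Bool f:=(List d -> b)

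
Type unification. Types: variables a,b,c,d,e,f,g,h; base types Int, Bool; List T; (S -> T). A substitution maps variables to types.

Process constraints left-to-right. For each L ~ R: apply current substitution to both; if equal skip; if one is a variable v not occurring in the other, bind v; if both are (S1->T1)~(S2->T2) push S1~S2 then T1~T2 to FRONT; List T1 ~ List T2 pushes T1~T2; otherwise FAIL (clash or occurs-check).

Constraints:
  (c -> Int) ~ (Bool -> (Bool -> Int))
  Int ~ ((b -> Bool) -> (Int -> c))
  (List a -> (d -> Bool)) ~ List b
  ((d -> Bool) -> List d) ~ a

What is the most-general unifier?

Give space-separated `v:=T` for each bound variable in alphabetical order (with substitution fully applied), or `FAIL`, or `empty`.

step 1: unify (c -> Int) ~ (Bool -> (Bool -> Int))  [subst: {-} | 3 pending]
  -> decompose arrow: push c~Bool, Int~(Bool -> Int)
step 2: unify c ~ Bool  [subst: {-} | 4 pending]
  bind c := Bool
step 3: unify Int ~ (Bool -> Int)  [subst: {c:=Bool} | 3 pending]
  clash: Int vs (Bool -> Int)

Answer: FAIL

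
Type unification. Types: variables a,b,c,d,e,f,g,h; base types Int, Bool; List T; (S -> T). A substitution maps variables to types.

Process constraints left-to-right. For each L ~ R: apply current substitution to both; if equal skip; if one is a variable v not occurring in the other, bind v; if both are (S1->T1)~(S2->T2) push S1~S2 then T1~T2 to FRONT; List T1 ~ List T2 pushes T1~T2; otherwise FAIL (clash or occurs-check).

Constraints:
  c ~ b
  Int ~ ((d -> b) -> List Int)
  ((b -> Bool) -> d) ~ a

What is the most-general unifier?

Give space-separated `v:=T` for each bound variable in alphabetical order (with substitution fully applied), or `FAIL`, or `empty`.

step 1: unify c ~ b  [subst: {-} | 2 pending]
  bind c := b
step 2: unify Int ~ ((d -> b) -> List Int)  [subst: {c:=b} | 1 pending]
  clash: Int vs ((d -> b) -> List Int)

Answer: FAIL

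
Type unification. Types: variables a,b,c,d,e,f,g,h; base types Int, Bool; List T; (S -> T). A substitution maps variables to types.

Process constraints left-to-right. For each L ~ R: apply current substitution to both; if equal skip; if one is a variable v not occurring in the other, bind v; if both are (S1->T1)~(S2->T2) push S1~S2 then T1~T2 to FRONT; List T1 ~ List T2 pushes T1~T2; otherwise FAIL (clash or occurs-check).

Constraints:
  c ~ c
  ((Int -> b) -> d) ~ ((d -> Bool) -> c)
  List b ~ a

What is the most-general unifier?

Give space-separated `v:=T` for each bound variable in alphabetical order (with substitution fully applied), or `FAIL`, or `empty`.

step 1: unify c ~ c  [subst: {-} | 2 pending]
  -> identical, skip
step 2: unify ((Int -> b) -> d) ~ ((d -> Bool) -> c)  [subst: {-} | 1 pending]
  -> decompose arrow: push (Int -> b)~(d -> Bool), d~c
step 3: unify (Int -> b) ~ (d -> Bool)  [subst: {-} | 2 pending]
  -> decompose arrow: push Int~d, b~Bool
step 4: unify Int ~ d  [subst: {-} | 3 pending]
  bind d := Int
step 5: unify b ~ Bool  [subst: {d:=Int} | 2 pending]
  bind b := Bool
step 6: unify Int ~ c  [subst: {d:=Int, b:=Bool} | 1 pending]
  bind c := Int
step 7: unify List Bool ~ a  [subst: {d:=Int, b:=Bool, c:=Int} | 0 pending]
  bind a := List Bool

Answer: a:=List Bool b:=Bool c:=Int d:=Int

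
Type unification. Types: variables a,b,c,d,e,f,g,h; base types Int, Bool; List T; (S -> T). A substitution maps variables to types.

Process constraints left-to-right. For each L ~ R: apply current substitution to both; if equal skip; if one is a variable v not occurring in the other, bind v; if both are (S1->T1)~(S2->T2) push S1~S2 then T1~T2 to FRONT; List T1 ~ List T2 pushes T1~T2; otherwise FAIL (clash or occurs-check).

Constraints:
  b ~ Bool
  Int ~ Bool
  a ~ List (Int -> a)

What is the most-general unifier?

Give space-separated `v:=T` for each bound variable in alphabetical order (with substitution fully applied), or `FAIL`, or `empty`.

Answer: FAIL

Derivation:
step 1: unify b ~ Bool  [subst: {-} | 2 pending]
  bind b := Bool
step 2: unify Int ~ Bool  [subst: {b:=Bool} | 1 pending]
  clash: Int vs Bool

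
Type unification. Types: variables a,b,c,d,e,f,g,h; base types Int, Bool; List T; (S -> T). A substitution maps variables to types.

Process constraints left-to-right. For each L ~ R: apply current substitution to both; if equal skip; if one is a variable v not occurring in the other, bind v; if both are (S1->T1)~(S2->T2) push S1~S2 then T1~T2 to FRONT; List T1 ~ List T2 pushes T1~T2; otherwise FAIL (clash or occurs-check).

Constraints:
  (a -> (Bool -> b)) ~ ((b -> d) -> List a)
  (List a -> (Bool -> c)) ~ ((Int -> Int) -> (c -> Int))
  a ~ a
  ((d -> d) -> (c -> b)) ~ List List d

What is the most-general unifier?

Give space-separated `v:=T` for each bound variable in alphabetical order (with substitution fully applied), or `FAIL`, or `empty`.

step 1: unify (a -> (Bool -> b)) ~ ((b -> d) -> List a)  [subst: {-} | 3 pending]
  -> decompose arrow: push a~(b -> d), (Bool -> b)~List a
step 2: unify a ~ (b -> d)  [subst: {-} | 4 pending]
  bind a := (b -> d)
step 3: unify (Bool -> b) ~ List (b -> d)  [subst: {a:=(b -> d)} | 3 pending]
  clash: (Bool -> b) vs List (b -> d)

Answer: FAIL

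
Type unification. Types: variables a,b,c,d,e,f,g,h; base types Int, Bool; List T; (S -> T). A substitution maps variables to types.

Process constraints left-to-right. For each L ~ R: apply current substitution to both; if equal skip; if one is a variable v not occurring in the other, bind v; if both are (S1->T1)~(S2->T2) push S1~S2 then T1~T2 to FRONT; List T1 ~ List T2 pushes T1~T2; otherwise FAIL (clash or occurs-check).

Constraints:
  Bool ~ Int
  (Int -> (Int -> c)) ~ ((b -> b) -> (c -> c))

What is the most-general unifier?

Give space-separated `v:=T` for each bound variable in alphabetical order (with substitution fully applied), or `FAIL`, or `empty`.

step 1: unify Bool ~ Int  [subst: {-} | 1 pending]
  clash: Bool vs Int

Answer: FAIL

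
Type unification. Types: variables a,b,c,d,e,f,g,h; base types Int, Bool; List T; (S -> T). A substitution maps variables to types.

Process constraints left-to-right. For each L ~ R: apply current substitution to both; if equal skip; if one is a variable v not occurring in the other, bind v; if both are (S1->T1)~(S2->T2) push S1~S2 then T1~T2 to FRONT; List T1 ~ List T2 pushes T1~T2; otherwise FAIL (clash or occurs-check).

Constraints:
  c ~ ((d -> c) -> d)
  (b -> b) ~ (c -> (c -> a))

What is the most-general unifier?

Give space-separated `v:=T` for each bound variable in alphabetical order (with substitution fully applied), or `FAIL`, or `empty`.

step 1: unify c ~ ((d -> c) -> d)  [subst: {-} | 1 pending]
  occurs-check fail: c in ((d -> c) -> d)

Answer: FAIL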